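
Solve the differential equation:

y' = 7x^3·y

Separating variables and integrating:
ln|y| = 7x^4/4 + C

General solution: y = Ce^(7x^4/4)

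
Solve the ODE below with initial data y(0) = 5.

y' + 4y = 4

General solution: y = 1 + Ce^(-4x)
Applying y(0) = 5: C = 5 - 1 = 4
Particular solution: y = 1 + 4e^(-4x)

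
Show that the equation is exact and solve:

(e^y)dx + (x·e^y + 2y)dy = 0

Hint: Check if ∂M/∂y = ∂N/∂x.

Verify exactness: ∂M/∂y = ∂N/∂x ✓
Find F(x,y) such that ∂F/∂x = M, ∂F/∂y = N
Solution: x·e^y + y² = C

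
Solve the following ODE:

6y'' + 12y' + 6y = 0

Characteristic equation: 6r² + 12r + 6 = 0
Divide by 6: r² + 2r + 1 = 0
Factored: (r + 1)² = 0
Repeated root: r = -1
General solution: y = (C₁ + C₂x)e^(-x)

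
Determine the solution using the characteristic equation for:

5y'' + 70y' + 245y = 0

Characteristic equation: 5r² + 70r + 245 = 0
Divide by 5: r² + 14r + 49 = 0
Factored: (r + 7)² = 0
Repeated root: r = -7
General solution: y = (C₁ + C₂x)e^(-7x)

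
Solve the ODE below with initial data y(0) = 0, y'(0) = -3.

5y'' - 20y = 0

General solution: y = C₁e^(2x) + C₂e^(-2x)
Applying ICs: C₁ = -3/4, C₂ = 3/4
Particular solution: y = -(3/4)e^(2x) + (3/4)e^(-2x)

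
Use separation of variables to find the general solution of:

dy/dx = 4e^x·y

Separating variables and integrating:
ln|y| = 4e^x + C

General solution: y = Ce^(4e^x)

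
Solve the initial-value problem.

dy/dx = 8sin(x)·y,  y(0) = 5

General solution: y = Ce^(-8cos(x))
Applying IC y(0) = 5:
Particular solution: y = 5e^(8(1-cos(x)))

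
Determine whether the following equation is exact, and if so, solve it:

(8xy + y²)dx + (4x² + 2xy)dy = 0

Verify exactness: ∂M/∂y = ∂N/∂x ✓
Find F(x,y) such that ∂F/∂x = M, ∂F/∂y = N
Solution: 4x²y + xy² = C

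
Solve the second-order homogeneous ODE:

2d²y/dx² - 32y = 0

Characteristic equation: 2r² - 32 = 0
Divide by 2: r² - 16 = 0
Roots: r = 4, -4 (distinct real)
General solution: y = C₁e^(4x) + C₂e^(-4x)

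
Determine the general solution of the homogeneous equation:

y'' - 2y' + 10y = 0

Characteristic equation: r² - 2r + 10 = 0
Roots: r = 1 ± 3i (complex conjugates)
General solution: y = e^x(C₁cos(3x) + C₂sin(3x))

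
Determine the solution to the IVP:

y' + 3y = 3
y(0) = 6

General solution: y = 1 + Ce^(-3x)
Applying y(0) = 6: C = 6 - 1 = 5
Particular solution: y = 1 + 5e^(-3x)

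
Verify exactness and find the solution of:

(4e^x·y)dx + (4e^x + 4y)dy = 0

Verify exactness: ∂M/∂y = ∂N/∂x ✓
Find F(x,y) such that ∂F/∂x = M, ∂F/∂y = N
Solution: 4e^x·y + 2y² = C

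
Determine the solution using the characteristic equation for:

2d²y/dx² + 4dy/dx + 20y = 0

Characteristic equation: 2r² + 4r + 20 = 0
Divide by 2: r² + 2r + 10 = 0
Roots: r = -1 ± 3i (complex conjugates)
General solution: y = e^(-x)(C₁cos(3x) + C₂sin(3x))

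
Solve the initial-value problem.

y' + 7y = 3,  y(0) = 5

General solution: y = 3/7 + Ce^(-7x)
Applying y(0) = 5: C = 5 - 3/7 = 32/7
Particular solution: y = 3/7 + (32/7)e^(-7x)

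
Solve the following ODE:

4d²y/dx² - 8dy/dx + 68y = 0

Characteristic equation: 4r² - 8r + 68 = 0
Divide by 4: r² - 2r + 17 = 0
Roots: r = 1 ± 4i (complex conjugates)
General solution: y = e^x(C₁cos(4x) + C₂sin(4x))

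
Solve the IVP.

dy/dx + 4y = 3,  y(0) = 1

General solution: y = 3/4 + Ce^(-4x)
Applying y(0) = 1: C = 1 - 3/4 = 1/4
Particular solution: y = 3/4 + (1/4)e^(-4x)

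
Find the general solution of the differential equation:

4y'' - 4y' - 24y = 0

Characteristic equation: 4r² - 4r - 24 = 0
Divide by 4: r² - r - 6 = 0
Roots: r = 3, -2 (distinct real)
General solution: y = C₁e^(3x) + C₂e^(-2x)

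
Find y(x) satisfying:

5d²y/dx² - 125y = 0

Characteristic equation: 5r² - 125 = 0
Divide by 5: r² - 25 = 0
Roots: r = 5, -5 (distinct real)
General solution: y = C₁e^(5x) + C₂e^(-5x)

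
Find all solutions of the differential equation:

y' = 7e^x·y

Separating variables and integrating:
ln|y| = 7e^x + C

General solution: y = Ce^(7e^x)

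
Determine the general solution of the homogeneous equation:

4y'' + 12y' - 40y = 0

Characteristic equation: 4r² + 12r - 40 = 0
Divide by 4: r² + 3r - 10 = 0
Roots: r = 2, -5 (distinct real)
General solution: y = C₁e^(2x) + C₂e^(-5x)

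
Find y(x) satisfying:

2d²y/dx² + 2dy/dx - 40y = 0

Characteristic equation: 2r² + 2r - 40 = 0
Divide by 2: r² + r - 20 = 0
Roots: r = 4, -5 (distinct real)
General solution: y = C₁e^(4x) + C₂e^(-5x)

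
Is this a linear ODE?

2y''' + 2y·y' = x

No. Nonlinear (product y·y')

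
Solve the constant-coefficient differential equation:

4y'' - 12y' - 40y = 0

Characteristic equation: 4r² - 12r - 40 = 0
Divide by 4: r² - 3r - 10 = 0
Roots: r = 5, -2 (distinct real)
General solution: y = C₁e^(5x) + C₂e^(-2x)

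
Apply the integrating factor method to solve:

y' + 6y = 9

Using integrating factor method:

General solution: y = 3/2 + Ce^(-6x)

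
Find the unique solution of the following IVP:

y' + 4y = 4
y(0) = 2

General solution: y = 1 + Ce^(-4x)
Applying y(0) = 2: C = 2 - 1 = 1
Particular solution: y = 1 + e^(-4x)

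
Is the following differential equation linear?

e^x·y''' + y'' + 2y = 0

Yes. Linear (y and its derivatives appear to the first power only, no products of y terms)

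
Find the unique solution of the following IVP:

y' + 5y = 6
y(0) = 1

General solution: y = 6/5 + Ce^(-5x)
Applying y(0) = 1: C = 1 - 6/5 = -1/5
Particular solution: y = 6/5 - (1/5)e^(-5x)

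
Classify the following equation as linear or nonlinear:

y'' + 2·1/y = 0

Nonlinear (1/y term)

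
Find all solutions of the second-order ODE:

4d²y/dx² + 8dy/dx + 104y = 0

Characteristic equation: 4r² + 8r + 104 = 0
Divide by 4: r² + 2r + 26 = 0
Roots: r = -1 ± 5i (complex conjugates)
General solution: y = e^(-x)(C₁cos(5x) + C₂sin(5x))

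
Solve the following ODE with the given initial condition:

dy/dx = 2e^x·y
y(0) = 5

General solution: y = Ce^(2e^x)
Applying IC y(0) = 5:
Particular solution: y = 5e^(2(e^x - 1))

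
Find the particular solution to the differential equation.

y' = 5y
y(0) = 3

General solution: y = Ce^(5x)
Applying IC y(0) = 3:
Particular solution: y = 3e^(5x)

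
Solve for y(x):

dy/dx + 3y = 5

Using integrating factor method:

General solution: y = 5/3 + Ce^(-3x)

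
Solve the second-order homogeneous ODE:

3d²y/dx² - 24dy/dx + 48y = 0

Characteristic equation: 3r² - 24r + 48 = 0
Divide by 3: r² - 8r + 16 = 0
Factored: (r - 4)² = 0
Repeated root: r = 4
General solution: y = (C₁ + C₂x)e^(4x)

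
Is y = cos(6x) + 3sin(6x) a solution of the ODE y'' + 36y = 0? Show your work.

Verification:
y'' = -36cos(6x) - 108sin(6x)
y'' + 36y = 0 ✓

Yes, it is a solution.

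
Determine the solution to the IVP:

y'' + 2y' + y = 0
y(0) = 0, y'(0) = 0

General solution: y = (C₁ + C₂x)e^(-x)
Repeated root r = -1
Applying ICs: C₁ = 0, C₂ = 0
Particular solution: y = 0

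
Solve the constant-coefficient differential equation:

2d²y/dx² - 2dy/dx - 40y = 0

Characteristic equation: 2r² - 2r - 40 = 0
Divide by 2: r² - r - 20 = 0
Roots: r = 5, -4 (distinct real)
General solution: y = C₁e^(5x) + C₂e^(-4x)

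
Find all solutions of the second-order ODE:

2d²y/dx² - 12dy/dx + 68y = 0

Characteristic equation: 2r² - 12r + 68 = 0
Divide by 2: r² - 6r + 34 = 0
Roots: r = 3 ± 5i (complex conjugates)
General solution: y = e^(3x)(C₁cos(5x) + C₂sin(5x))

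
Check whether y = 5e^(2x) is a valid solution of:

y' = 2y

Verification:
y = 5e^(2x)
y' = 10e^(2x)
2y = 10e^(2x)
y' = 2y ✓

Yes, it is a solution.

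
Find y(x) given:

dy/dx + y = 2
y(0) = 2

General solution: y = 2 + Ce^(-x)
Applying y(0) = 2: C = 2 - 2 = 0
Particular solution: y = 2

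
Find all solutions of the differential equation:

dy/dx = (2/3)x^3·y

Separating variables and integrating:
ln|y| = x^4/6 + C

General solution: y = Ce^(x^4/6)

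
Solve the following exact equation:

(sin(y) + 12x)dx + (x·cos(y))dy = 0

Verify exactness: ∂M/∂y = ∂N/∂x ✓
Find F(x,y) such that ∂F/∂x = M, ∂F/∂y = N
Solution: x·sin(y) + 6x² = C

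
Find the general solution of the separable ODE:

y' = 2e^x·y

Separating variables and integrating:
ln|y| = 2e^x + C

General solution: y = Ce^(2e^x)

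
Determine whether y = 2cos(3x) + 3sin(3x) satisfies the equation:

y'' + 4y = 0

Verification:
y'' = -18cos(3x) - 27sin(3x)
y'' + 4y ≠ 0 (frequency mismatch: got 9 instead of 4)

No, it is not a solution.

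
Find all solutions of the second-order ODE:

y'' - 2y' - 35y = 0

Characteristic equation: r² - 2r - 35 = 0
Roots: r = 7, -5 (distinct real)
General solution: y = C₁e^(7x) + C₂e^(-5x)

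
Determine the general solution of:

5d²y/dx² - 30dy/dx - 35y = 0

Characteristic equation: 5r² - 30r - 35 = 0
Divide by 5: r² - 6r - 7 = 0
Roots: r = 7, -1 (distinct real)
General solution: y = C₁e^(7x) + C₂e^(-x)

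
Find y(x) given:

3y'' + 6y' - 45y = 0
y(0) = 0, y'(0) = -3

General solution: y = C₁e^(3x) + C₂e^(-5x)
Applying ICs: C₁ = -3/8, C₂ = 3/8
Particular solution: y = -(3/8)e^(3x) + (3/8)e^(-5x)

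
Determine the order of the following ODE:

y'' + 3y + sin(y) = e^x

The order is 2 (highest derivative is of order 2).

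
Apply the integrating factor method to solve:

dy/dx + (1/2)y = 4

Using integrating factor method:

General solution: y = 8 + Ce^(-x/2)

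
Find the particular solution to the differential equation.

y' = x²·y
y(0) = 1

General solution: y = Ce^(x³/3)
Applying IC y(0) = 1:
Particular solution: y = e^(x³/3)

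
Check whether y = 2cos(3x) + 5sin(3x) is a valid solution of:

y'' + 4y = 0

Verification:
y'' = -18cos(3x) - 45sin(3x)
y'' + 4y ≠ 0 (frequency mismatch: got 9 instead of 4)

No, it is not a solution.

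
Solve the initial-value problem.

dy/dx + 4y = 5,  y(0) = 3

General solution: y = 5/4 + Ce^(-4x)
Applying y(0) = 3: C = 3 - 5/4 = 7/4
Particular solution: y = 5/4 + (7/4)e^(-4x)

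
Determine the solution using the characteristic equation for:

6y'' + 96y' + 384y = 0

Characteristic equation: 6r² + 96r + 384 = 0
Divide by 6: r² + 16r + 64 = 0
Factored: (r + 8)² = 0
Repeated root: r = -8
General solution: y = (C₁ + C₂x)e^(-8x)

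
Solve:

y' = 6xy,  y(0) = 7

General solution: y = Ce^(3x²)
Applying IC y(0) = 7:
Particular solution: y = 7e^(3x²)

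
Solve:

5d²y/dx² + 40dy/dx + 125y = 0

Characteristic equation: 5r² + 40r + 125 = 0
Divide by 5: r² + 8r + 25 = 0
Roots: r = -4 ± 3i (complex conjugates)
General solution: y = e^(-4x)(C₁cos(3x) + C₂sin(3x))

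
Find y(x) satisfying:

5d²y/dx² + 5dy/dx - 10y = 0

Characteristic equation: 5r² + 5r - 10 = 0
Divide by 5: r² + r - 2 = 0
Roots: r = 1, -2 (distinct real)
General solution: y = C₁e^x + C₂e^(-2x)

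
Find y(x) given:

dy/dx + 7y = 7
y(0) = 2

General solution: y = 1 + Ce^(-7x)
Applying y(0) = 2: C = 2 - 1 = 1
Particular solution: y = 1 + e^(-7x)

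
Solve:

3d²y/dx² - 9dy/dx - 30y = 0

Characteristic equation: 3r² - 9r - 30 = 0
Divide by 3: r² - 3r - 10 = 0
Roots: r = 5, -2 (distinct real)
General solution: y = C₁e^(5x) + C₂e^(-2x)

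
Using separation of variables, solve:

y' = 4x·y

Separating variables and integrating:
ln|y| = 2x^2 + C

General solution: y = Ce^(2x^2)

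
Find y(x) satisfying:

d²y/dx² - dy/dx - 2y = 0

Characteristic equation: r² - r - 2 = 0
Roots: r = 2, -1 (distinct real)
General solution: y = C₁e^(2x) + C₂e^(-x)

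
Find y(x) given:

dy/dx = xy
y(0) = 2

General solution: y = Ce^(x²/2)
Applying IC y(0) = 2:
Particular solution: y = 2e^(x²/2)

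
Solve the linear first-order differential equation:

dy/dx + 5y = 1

Using integrating factor method:

General solution: y = 1/5 + Ce^(-5x)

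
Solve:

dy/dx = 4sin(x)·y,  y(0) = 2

General solution: y = Ce^(-4cos(x))
Applying IC y(0) = 2:
Particular solution: y = 2e^(4(1-cos(x)))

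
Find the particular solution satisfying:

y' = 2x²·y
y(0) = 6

General solution: y = Ce^(2x³/3)
Applying IC y(0) = 6:
Particular solution: y = 6e^(2x³/3)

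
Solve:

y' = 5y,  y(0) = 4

General solution: y = Ce^(5x)
Applying IC y(0) = 4:
Particular solution: y = 4e^(5x)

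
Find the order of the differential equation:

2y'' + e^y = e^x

The order is 2 (highest derivative is of order 2).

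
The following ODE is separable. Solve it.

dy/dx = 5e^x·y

Separating variables and integrating:
ln|y| = 5e^x + C

General solution: y = Ce^(5e^x)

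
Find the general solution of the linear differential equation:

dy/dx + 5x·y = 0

Using integrating factor method:

General solution: y = Ce^(-5x^2/2)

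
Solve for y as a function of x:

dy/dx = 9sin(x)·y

Separating variables and integrating:
ln|y| = -9cos(x) + C

General solution: y = Ce^(-9cos(x))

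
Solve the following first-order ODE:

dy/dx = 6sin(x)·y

Separating variables and integrating:
ln|y| = -6cos(x) + C

General solution: y = Ce^(-6cos(x))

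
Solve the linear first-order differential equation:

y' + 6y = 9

Using integrating factor method:

General solution: y = 3/2 + Ce^(-6x)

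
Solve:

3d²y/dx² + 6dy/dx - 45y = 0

Characteristic equation: 3r² + 6r - 45 = 0
Divide by 3: r² + 2r - 15 = 0
Roots: r = 3, -5 (distinct real)
General solution: y = C₁e^(3x) + C₂e^(-5x)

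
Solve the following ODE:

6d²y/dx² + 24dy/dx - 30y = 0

Characteristic equation: 6r² + 24r - 30 = 0
Divide by 6: r² + 4r - 5 = 0
Roots: r = 1, -5 (distinct real)
General solution: y = C₁e^x + C₂e^(-5x)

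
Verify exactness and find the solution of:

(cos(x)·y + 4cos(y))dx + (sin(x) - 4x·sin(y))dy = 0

Verify exactness: ∂M/∂y = ∂N/∂x ✓
Find F(x,y) such that ∂F/∂x = M, ∂F/∂y = N
Solution: sin(x)·y + 4x·cos(y) = C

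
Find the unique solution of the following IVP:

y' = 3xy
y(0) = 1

General solution: y = Ce^(3x²/2)
Applying IC y(0) = 1:
Particular solution: y = e^(3x²/2)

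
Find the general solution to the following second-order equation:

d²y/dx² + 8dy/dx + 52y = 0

Characteristic equation: r² + 8r + 52 = 0
Roots: r = -4 ± 6i (complex conjugates)
General solution: y = e^(-4x)(C₁cos(6x) + C₂sin(6x))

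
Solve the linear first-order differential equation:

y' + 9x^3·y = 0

Using integrating factor method:

General solution: y = Ce^(-9x^4/4)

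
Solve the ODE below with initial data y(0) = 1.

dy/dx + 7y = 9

General solution: y = 9/7 + Ce^(-7x)
Applying y(0) = 1: C = 1 - 9/7 = -2/7
Particular solution: y = 9/7 - (2/7)e^(-7x)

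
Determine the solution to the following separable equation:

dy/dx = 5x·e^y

Separating variables and integrating:
-e^(-y) = 5x²/2 + C

General solution: y = -ln(C - 5x²/2)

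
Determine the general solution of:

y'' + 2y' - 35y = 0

Characteristic equation: r² + 2r - 35 = 0
Roots: r = 5, -7 (distinct real)
General solution: y = C₁e^(5x) + C₂e^(-7x)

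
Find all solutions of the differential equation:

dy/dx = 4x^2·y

Separating variables and integrating:
ln|y| = 4x^3/3 + C

General solution: y = Ce^(4x^3/3)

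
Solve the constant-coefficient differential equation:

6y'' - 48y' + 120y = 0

Characteristic equation: 6r² - 48r + 120 = 0
Divide by 6: r² - 8r + 20 = 0
Roots: r = 4 ± 2i (complex conjugates)
General solution: y = e^(4x)(C₁cos(2x) + C₂sin(2x))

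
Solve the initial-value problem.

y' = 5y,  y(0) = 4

General solution: y = Ce^(5x)
Applying IC y(0) = 4:
Particular solution: y = 4e^(5x)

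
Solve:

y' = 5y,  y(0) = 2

General solution: y = Ce^(5x)
Applying IC y(0) = 2:
Particular solution: y = 2e^(5x)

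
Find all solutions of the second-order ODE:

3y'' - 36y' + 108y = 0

Characteristic equation: 3r² - 36r + 108 = 0
Divide by 3: r² - 12r + 36 = 0
Factored: (r - 6)² = 0
Repeated root: r = 6
General solution: y = (C₁ + C₂x)e^(6x)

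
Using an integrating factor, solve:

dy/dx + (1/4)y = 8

Using integrating factor method:

General solution: y = 32 + Ce^(-x/4)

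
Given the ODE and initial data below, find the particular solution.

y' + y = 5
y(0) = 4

General solution: y = 5 + Ce^(-x)
Applying y(0) = 4: C = 4 - 5 = -1
Particular solution: y = 5 - e^(-x)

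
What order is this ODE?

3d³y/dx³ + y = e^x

The order is 3 (highest derivative is of order 3).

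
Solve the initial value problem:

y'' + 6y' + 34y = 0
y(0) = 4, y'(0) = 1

General solution: y = e^(-3x)(C₁cos(5x) + C₂sin(5x))
Complex roots r = -3 ± 5i
Applying ICs: C₁ = 4, C₂ = 13/5
Particular solution: y = e^(-3x)(4cos(5x) + (13/5)sin(5x))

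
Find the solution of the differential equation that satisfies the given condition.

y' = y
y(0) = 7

General solution: y = Ce^x
Applying IC y(0) = 7:
Particular solution: y = 7e^x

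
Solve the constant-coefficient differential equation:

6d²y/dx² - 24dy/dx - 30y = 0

Characteristic equation: 6r² - 24r - 30 = 0
Divide by 6: r² - 4r - 5 = 0
Roots: r = 5, -1 (distinct real)
General solution: y = C₁e^(5x) + C₂e^(-x)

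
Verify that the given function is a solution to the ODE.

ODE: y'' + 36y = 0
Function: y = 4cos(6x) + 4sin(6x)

Verification:
y'' = -144cos(6x) - 144sin(6x)
y'' + 36y = 0 ✓

Yes, it is a solution.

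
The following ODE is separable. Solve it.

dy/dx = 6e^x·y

Separating variables and integrating:
ln|y| = 6e^x + C

General solution: y = Ce^(6e^x)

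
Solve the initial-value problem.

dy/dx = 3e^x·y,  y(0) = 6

General solution: y = Ce^(3e^x)
Applying IC y(0) = 6:
Particular solution: y = 6e^(3(e^x - 1))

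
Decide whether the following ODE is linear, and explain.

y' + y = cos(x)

Linear (y and its derivatives appear to the first power only, no products of y terms)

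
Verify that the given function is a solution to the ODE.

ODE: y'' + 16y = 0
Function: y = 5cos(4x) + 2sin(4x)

Verification:
y'' = -80cos(4x) - 32sin(4x)
y'' + 16y = 0 ✓

Yes, it is a solution.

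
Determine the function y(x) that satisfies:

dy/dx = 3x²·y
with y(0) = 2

General solution: y = Ce^(x³)
Applying IC y(0) = 2:
Particular solution: y = 2e^(x³)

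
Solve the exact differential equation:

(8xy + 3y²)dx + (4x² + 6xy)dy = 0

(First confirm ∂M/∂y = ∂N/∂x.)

Verify exactness: ∂M/∂y = ∂N/∂x ✓
Find F(x,y) such that ∂F/∂x = M, ∂F/∂y = N
Solution: 4x²y + 3xy² = C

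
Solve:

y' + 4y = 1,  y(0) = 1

General solution: y = 1/4 + Ce^(-4x)
Applying y(0) = 1: C = 1 - 1/4 = 3/4
Particular solution: y = 1/4 + (3/4)e^(-4x)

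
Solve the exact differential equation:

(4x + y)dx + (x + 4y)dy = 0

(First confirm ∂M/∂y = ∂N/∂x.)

Verify exactness: ∂M/∂y = ∂N/∂x ✓
Find F(x,y) such that ∂F/∂x = M, ∂F/∂y = N
Solution: 2x² + xy + 2y² = C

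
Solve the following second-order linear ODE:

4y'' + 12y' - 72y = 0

Characteristic equation: 4r² + 12r - 72 = 0
Divide by 4: r² + 3r - 18 = 0
Roots: r = 3, -6 (distinct real)
General solution: y = C₁e^(3x) + C₂e^(-6x)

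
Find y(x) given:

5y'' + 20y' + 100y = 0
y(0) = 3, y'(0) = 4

General solution: y = e^(-2x)(C₁cos(4x) + C₂sin(4x))
Complex roots r = -2 ± 4i
Applying ICs: C₁ = 3, C₂ = 5/2
Particular solution: y = e^(-2x)(3cos(4x) + (5/2)sin(4x))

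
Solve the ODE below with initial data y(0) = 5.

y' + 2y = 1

General solution: y = 1/2 + Ce^(-2x)
Applying y(0) = 5: C = 5 - 1/2 = 9/2
Particular solution: y = 1/2 + (9/2)e^(-2x)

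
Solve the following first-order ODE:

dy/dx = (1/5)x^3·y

Separating variables and integrating:
ln|y| = x^4/20 + C

General solution: y = Ce^(x^4/20)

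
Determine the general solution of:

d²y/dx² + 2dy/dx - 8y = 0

Characteristic equation: r² + 2r - 8 = 0
Roots: r = 2, -4 (distinct real)
General solution: y = C₁e^(2x) + C₂e^(-4x)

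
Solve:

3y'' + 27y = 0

Characteristic equation: 3r² + 27 = 0
Divide by 3: r² + 9 = 0
Roots: r = ±3i (complex conjugates)
General solution: y = C₁cos(3x) + C₂sin(3x)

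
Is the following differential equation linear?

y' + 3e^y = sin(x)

No. Nonlinear (e^y is nonlinear in y)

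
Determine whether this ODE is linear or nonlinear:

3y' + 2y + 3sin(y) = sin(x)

Nonlinear (sin(y) is nonlinear in y)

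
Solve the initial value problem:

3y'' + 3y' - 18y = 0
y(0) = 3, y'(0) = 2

General solution: y = C₁e^(2x) + C₂e^(-3x)
Applying ICs: C₁ = 11/5, C₂ = 4/5
Particular solution: y = (11/5)e^(2x) + (4/5)e^(-3x)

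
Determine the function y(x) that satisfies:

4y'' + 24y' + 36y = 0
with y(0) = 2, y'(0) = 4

General solution: y = (C₁ + C₂x)e^(-3x)
Repeated root r = -3
Applying ICs: C₁ = 2, C₂ = 10
Particular solution: y = (2 + 10x)e^(-3x)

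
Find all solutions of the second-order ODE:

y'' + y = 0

Characteristic equation: r² + 1 = 0
Roots: r = ±i (complex conjugates)
General solution: y = C₁cos(x) + C₂sin(x)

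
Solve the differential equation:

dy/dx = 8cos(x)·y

Separating variables and integrating:
ln|y| = 8sin(x) + C

General solution: y = Ce^(8sin(x))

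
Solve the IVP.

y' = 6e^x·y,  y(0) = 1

General solution: y = Ce^(6e^x)
Applying IC y(0) = 1:
Particular solution: y = e^(6(e^x - 1))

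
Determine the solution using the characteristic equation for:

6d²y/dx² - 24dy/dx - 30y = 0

Characteristic equation: 6r² - 24r - 30 = 0
Divide by 6: r² - 4r - 5 = 0
Roots: r = 5, -1 (distinct real)
General solution: y = C₁e^(5x) + C₂e^(-x)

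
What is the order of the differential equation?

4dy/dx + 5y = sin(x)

The order is 1 (highest derivative is of order 1).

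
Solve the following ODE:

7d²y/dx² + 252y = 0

Characteristic equation: 7r² + 252 = 0
Divide by 7: r² + 36 = 0
Roots: r = ±6i (complex conjugates)
General solution: y = C₁cos(6x) + C₂sin(6x)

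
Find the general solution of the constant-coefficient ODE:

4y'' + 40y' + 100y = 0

Characteristic equation: 4r² + 40r + 100 = 0
Divide by 4: r² + 10r + 25 = 0
Factored: (r + 5)² = 0
Repeated root: r = -5
General solution: y = (C₁ + C₂x)e^(-5x)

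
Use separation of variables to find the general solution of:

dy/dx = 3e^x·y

Separating variables and integrating:
ln|y| = 3e^x + C

General solution: y = Ce^(3e^x)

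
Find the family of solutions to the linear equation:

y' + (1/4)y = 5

Using integrating factor method:

General solution: y = 20 + Ce^(-x/4)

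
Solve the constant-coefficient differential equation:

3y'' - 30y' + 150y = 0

Characteristic equation: 3r² - 30r + 150 = 0
Divide by 3: r² - 10r + 50 = 0
Roots: r = 5 ± 5i (complex conjugates)
General solution: y = e^(5x)(C₁cos(5x) + C₂sin(5x))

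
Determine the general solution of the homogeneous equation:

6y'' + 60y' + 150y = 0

Characteristic equation: 6r² + 60r + 150 = 0
Divide by 6: r² + 10r + 25 = 0
Factored: (r + 5)² = 0
Repeated root: r = -5
General solution: y = (C₁ + C₂x)e^(-5x)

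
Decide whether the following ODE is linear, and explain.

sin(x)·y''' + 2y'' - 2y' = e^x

Linear (y and its derivatives appear to the first power only, no products of y terms)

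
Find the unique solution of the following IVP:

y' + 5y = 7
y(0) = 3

General solution: y = 7/5 + Ce^(-5x)
Applying y(0) = 3: C = 3 - 7/5 = 8/5
Particular solution: y = 7/5 + (8/5)e^(-5x)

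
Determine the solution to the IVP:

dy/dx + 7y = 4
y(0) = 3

General solution: y = 4/7 + Ce^(-7x)
Applying y(0) = 3: C = 3 - 4/7 = 17/7
Particular solution: y = 4/7 + (17/7)e^(-7x)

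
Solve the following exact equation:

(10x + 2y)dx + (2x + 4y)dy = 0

Verify exactness: ∂M/∂y = ∂N/∂x ✓
Find F(x,y) such that ∂F/∂x = M, ∂F/∂y = N
Solution: 5x² + 2xy + 2y² = C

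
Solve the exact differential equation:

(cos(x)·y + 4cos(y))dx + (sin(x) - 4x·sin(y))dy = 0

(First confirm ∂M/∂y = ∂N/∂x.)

Verify exactness: ∂M/∂y = ∂N/∂x ✓
Find F(x,y) such that ∂F/∂x = M, ∂F/∂y = N
Solution: sin(x)·y + 4x·cos(y) = C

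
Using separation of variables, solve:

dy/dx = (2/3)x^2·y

Separating variables and integrating:
ln|y| = 2x^3/9 + C

General solution: y = Ce^(2x^3/9)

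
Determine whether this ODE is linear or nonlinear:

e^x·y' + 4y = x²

Linear (y and its derivatives appear to the first power only, no products of y terms)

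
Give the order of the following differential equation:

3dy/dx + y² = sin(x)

The order is 1 (highest derivative is of order 1).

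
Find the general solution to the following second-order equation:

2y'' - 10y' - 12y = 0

Characteristic equation: 2r² - 10r - 12 = 0
Divide by 2: r² - 5r - 6 = 0
Roots: r = 6, -1 (distinct real)
General solution: y = C₁e^(6x) + C₂e^(-x)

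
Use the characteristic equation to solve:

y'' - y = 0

Characteristic equation: r² - 1 = 0
Roots: r = 1, -1 (distinct real)
General solution: y = C₁e^x + C₂e^(-x)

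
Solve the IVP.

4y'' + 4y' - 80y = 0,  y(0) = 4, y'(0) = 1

General solution: y = C₁e^(4x) + C₂e^(-5x)
Applying ICs: C₁ = 7/3, C₂ = 5/3
Particular solution: y = (7/3)e^(4x) + (5/3)e^(-5x)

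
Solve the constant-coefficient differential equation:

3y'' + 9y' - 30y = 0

Characteristic equation: 3r² + 9r - 30 = 0
Divide by 3: r² + 3r - 10 = 0
Roots: r = 2, -5 (distinct real)
General solution: y = C₁e^(2x) + C₂e^(-5x)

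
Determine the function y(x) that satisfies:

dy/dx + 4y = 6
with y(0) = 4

General solution: y = 3/2 + Ce^(-4x)
Applying y(0) = 4: C = 4 - 3/2 = 5/2
Particular solution: y = 3/2 + (5/2)e^(-4x)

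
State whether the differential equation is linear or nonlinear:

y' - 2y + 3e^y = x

Nonlinear (e^y is nonlinear in y)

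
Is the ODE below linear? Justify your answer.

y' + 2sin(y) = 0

No. Nonlinear (sin(y) is nonlinear in y)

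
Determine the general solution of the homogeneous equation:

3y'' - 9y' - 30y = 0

Characteristic equation: 3r² - 9r - 30 = 0
Divide by 3: r² - 3r - 10 = 0
Roots: r = 5, -2 (distinct real)
General solution: y = C₁e^(5x) + C₂e^(-2x)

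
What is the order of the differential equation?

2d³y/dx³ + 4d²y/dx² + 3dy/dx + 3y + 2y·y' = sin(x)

The order is 3 (highest derivative is of order 3).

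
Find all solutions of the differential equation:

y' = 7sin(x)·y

Separating variables and integrating:
ln|y| = -7cos(x) + C

General solution: y = Ce^(-7cos(x))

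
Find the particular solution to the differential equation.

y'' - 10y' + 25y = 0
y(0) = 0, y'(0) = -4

General solution: y = (C₁ + C₂x)e^(5x)
Repeated root r = 5
Applying ICs: C₁ = 0, C₂ = -4
Particular solution: y = -4xe^(5x)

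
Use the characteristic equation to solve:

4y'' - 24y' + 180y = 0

Characteristic equation: 4r² - 24r + 180 = 0
Divide by 4: r² - 6r + 45 = 0
Roots: r = 3 ± 6i (complex conjugates)
General solution: y = e^(3x)(C₁cos(6x) + C₂sin(6x))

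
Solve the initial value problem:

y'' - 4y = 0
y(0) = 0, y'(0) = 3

General solution: y = C₁e^(2x) + C₂e^(-2x)
Applying ICs: C₁ = 3/4, C₂ = -3/4
Particular solution: y = (3/4)e^(2x) - (3/4)e^(-2x)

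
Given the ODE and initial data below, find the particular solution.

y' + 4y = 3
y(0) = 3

General solution: y = 3/4 + Ce^(-4x)
Applying y(0) = 3: C = 3 - 3/4 = 9/4
Particular solution: y = 3/4 + (9/4)e^(-4x)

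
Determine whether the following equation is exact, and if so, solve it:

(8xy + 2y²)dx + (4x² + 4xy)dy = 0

Verify exactness: ∂M/∂y = ∂N/∂x ✓
Find F(x,y) such that ∂F/∂x = M, ∂F/∂y = N
Solution: 4x²y + 2xy² = C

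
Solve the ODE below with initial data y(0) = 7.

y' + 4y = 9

General solution: y = 9/4 + Ce^(-4x)
Applying y(0) = 7: C = 7 - 9/4 = 19/4
Particular solution: y = 9/4 + (19/4)e^(-4x)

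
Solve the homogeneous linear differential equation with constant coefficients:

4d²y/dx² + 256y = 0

Characteristic equation: 4r² + 256 = 0
Divide by 4: r² + 64 = 0
Roots: r = ±8i (complex conjugates)
General solution: y = C₁cos(8x) + C₂sin(8x)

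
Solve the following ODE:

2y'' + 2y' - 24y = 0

Characteristic equation: 2r² + 2r - 24 = 0
Divide by 2: r² + r - 12 = 0
Roots: r = 3, -4 (distinct real)
General solution: y = C₁e^(3x) + C₂e^(-4x)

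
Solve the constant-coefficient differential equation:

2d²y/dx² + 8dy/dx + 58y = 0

Characteristic equation: 2r² + 8r + 58 = 0
Divide by 2: r² + 4r + 29 = 0
Roots: r = -2 ± 5i (complex conjugates)
General solution: y = e^(-2x)(C₁cos(5x) + C₂sin(5x))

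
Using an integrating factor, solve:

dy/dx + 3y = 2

Using integrating factor method:

General solution: y = 2/3 + Ce^(-3x)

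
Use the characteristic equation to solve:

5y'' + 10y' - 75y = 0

Characteristic equation: 5r² + 10r - 75 = 0
Divide by 5: r² + 2r - 15 = 0
Roots: r = 3, -5 (distinct real)
General solution: y = C₁e^(3x) + C₂e^(-5x)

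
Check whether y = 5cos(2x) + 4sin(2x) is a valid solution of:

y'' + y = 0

Verification:
y'' = -20cos(2x) - 16sin(2x)
y'' + y ≠ 0 (frequency mismatch: got 4 instead of 1)

No, it is not a solution.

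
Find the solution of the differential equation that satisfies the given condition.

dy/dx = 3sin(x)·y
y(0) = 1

General solution: y = Ce^(-3cos(x))
Applying IC y(0) = 1:
Particular solution: y = e^(3(1-cos(x)))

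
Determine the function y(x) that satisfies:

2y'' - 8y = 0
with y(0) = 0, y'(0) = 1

General solution: y = C₁e^(2x) + C₂e^(-2x)
Applying ICs: C₁ = 1/4, C₂ = -1/4
Particular solution: y = (1/4)e^(2x) - (1/4)e^(-2x)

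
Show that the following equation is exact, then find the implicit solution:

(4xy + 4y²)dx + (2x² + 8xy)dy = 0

Verify exactness: ∂M/∂y = ∂N/∂x ✓
Find F(x,y) such that ∂F/∂x = M, ∂F/∂y = N
Solution: 2x²y + 4xy² = C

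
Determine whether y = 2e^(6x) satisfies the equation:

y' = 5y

Verification:
y = 2e^(6x)
y' = 12e^(6x)
But 5y = 10e^(6x)
y' ≠ 5y — the derivative does not match

No, it is not a solution.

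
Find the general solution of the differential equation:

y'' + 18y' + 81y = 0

Characteristic equation: r² + 18r + 81 = 0
Factored: (r + 9)² = 0
Repeated root: r = -9
General solution: y = (C₁ + C₂x)e^(-9x)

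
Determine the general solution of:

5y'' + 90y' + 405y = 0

Characteristic equation: 5r² + 90r + 405 = 0
Divide by 5: r² + 18r + 81 = 0
Factored: (r + 9)² = 0
Repeated root: r = -9
General solution: y = (C₁ + C₂x)e^(-9x)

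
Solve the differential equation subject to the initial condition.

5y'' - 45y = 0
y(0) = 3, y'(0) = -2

General solution: y = C₁e^(3x) + C₂e^(-3x)
Applying ICs: C₁ = 7/6, C₂ = 11/6
Particular solution: y = (7/6)e^(3x) + (11/6)e^(-3x)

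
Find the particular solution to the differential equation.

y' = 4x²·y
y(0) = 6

General solution: y = Ce^(4x³/3)
Applying IC y(0) = 6:
Particular solution: y = 6e^(4x³/3)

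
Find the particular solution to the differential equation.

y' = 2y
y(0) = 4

General solution: y = Ce^(2x)
Applying IC y(0) = 4:
Particular solution: y = 4e^(2x)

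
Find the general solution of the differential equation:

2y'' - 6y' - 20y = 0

Characteristic equation: 2r² - 6r - 20 = 0
Divide by 2: r² - 3r - 10 = 0
Roots: r = 5, -2 (distinct real)
General solution: y = C₁e^(5x) + C₂e^(-2x)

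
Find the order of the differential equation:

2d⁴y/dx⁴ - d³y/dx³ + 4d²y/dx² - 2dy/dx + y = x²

The order is 4 (highest derivative is of order 4).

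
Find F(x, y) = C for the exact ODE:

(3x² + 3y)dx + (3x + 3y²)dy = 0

Verify exactness: ∂M/∂y = ∂N/∂x ✓
Find F(x,y) such that ∂F/∂x = M, ∂F/∂y = N
Solution: x³ + 3xy + y³ = C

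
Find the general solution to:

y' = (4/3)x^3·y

Separating variables and integrating:
ln|y| = x^4/3 + C

General solution: y = Ce^(x^4/3)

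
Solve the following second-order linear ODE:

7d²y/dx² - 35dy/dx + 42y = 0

Characteristic equation: 7r² - 35r + 42 = 0
Divide by 7: r² - 5r + 6 = 0
Roots: r = 3, 2 (distinct real)
General solution: y = C₁e^(3x) + C₂e^(2x)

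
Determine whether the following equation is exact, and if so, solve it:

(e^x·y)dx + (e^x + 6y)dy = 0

Verify exactness: ∂M/∂y = ∂N/∂x ✓
Find F(x,y) such that ∂F/∂x = M, ∂F/∂y = N
Solution: e^x·y + 3y² = C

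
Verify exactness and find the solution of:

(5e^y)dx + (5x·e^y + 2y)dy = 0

Verify exactness: ∂M/∂y = ∂N/∂x ✓
Find F(x,y) such that ∂F/∂x = M, ∂F/∂y = N
Solution: 5x·e^y + y² = C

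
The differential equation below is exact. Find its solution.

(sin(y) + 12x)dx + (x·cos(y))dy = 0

Verify exactness: ∂M/∂y = ∂N/∂x ✓
Find F(x,y) such that ∂F/∂x = M, ∂F/∂y = N
Solution: x·sin(y) + 6x² = C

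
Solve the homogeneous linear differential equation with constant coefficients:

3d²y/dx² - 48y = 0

Characteristic equation: 3r² - 48 = 0
Divide by 3: r² - 16 = 0
Roots: r = 4, -4 (distinct real)
General solution: y = C₁e^(4x) + C₂e^(-4x)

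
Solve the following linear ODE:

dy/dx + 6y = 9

Using integrating factor method:

General solution: y = 3/2 + Ce^(-6x)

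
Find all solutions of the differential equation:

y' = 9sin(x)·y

Separating variables and integrating:
ln|y| = -9cos(x) + C

General solution: y = Ce^(-9cos(x))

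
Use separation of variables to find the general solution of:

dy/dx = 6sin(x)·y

Separating variables and integrating:
ln|y| = -6cos(x) + C

General solution: y = Ce^(-6cos(x))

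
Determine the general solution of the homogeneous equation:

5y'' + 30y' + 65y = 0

Characteristic equation: 5r² + 30r + 65 = 0
Divide by 5: r² + 6r + 13 = 0
Roots: r = -3 ± 2i (complex conjugates)
General solution: y = e^(-3x)(C₁cos(2x) + C₂sin(2x))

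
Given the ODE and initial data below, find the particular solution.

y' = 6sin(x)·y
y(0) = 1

General solution: y = Ce^(-6cos(x))
Applying IC y(0) = 1:
Particular solution: y = e^(6(1-cos(x)))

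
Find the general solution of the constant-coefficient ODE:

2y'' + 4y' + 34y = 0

Characteristic equation: 2r² + 4r + 34 = 0
Divide by 2: r² + 2r + 17 = 0
Roots: r = -1 ± 4i (complex conjugates)
General solution: y = e^(-x)(C₁cos(4x) + C₂sin(4x))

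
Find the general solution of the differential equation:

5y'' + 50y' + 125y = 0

Characteristic equation: 5r² + 50r + 125 = 0
Divide by 5: r² + 10r + 25 = 0
Factored: (r + 5)² = 0
Repeated root: r = -5
General solution: y = (C₁ + C₂x)e^(-5x)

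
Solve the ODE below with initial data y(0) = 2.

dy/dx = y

General solution: y = Ce^x
Applying IC y(0) = 2:
Particular solution: y = 2e^x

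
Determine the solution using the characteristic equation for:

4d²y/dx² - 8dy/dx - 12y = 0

Characteristic equation: 4r² - 8r - 12 = 0
Divide by 4: r² - 2r - 3 = 0
Roots: r = 3, -1 (distinct real)
General solution: y = C₁e^(3x) + C₂e^(-x)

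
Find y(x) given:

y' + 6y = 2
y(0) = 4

General solution: y = 1/3 + Ce^(-6x)
Applying y(0) = 4: C = 4 - 1/3 = 11/3
Particular solution: y = 1/3 + (11/3)e^(-6x)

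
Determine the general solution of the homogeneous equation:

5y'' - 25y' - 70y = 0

Characteristic equation: 5r² - 25r - 70 = 0
Divide by 5: r² - 5r - 14 = 0
Roots: r = 7, -2 (distinct real)
General solution: y = C₁e^(7x) + C₂e^(-2x)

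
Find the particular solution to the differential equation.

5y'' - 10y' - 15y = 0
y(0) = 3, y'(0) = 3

General solution: y = C₁e^(3x) + C₂e^(-x)
Applying ICs: C₁ = 3/2, C₂ = 3/2
Particular solution: y = (3/2)e^(3x) + (3/2)e^(-x)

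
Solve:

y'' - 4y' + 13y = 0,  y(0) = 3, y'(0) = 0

General solution: y = e^(2x)(C₁cos(3x) + C₂sin(3x))
Complex roots r = 2 ± 3i
Applying ICs: C₁ = 3, C₂ = -2
Particular solution: y = e^(2x)(3cos(3x) - 2sin(3x))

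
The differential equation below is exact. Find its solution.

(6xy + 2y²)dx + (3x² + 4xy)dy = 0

Verify exactness: ∂M/∂y = ∂N/∂x ✓
Find F(x,y) such that ∂F/∂x = M, ∂F/∂y = N
Solution: 3x²y + 2xy² = C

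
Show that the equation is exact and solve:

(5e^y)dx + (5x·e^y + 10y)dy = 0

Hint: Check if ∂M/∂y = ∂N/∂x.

Verify exactness: ∂M/∂y = ∂N/∂x ✓
Find F(x,y) such that ∂F/∂x = M, ∂F/∂y = N
Solution: 5x·e^y + 5y² = C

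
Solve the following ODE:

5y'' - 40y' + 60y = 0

Characteristic equation: 5r² - 40r + 60 = 0
Divide by 5: r² - 8r + 12 = 0
Roots: r = 6, 2 (distinct real)
General solution: y = C₁e^(6x) + C₂e^(2x)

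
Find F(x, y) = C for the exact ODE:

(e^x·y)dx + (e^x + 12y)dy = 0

Verify exactness: ∂M/∂y = ∂N/∂x ✓
Find F(x,y) such that ∂F/∂x = M, ∂F/∂y = N
Solution: e^x·y + 6y² = C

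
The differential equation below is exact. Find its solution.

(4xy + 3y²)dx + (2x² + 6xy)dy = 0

Verify exactness: ∂M/∂y = ∂N/∂x ✓
Find F(x,y) such that ∂F/∂x = M, ∂F/∂y = N
Solution: 2x²y + 3xy² = C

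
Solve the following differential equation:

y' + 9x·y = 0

Using integrating factor method:

General solution: y = Ce^(-9x^2/2)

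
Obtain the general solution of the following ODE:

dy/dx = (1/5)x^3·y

Separating variables and integrating:
ln|y| = x^4/20 + C

General solution: y = Ce^(x^4/20)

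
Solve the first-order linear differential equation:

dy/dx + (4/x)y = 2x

Using integrating factor method:

General solution: y = (1/3)x^2 + Cx^(-4)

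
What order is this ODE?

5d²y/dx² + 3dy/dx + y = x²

The order is 2 (highest derivative is of order 2).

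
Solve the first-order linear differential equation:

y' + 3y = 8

Using integrating factor method:

General solution: y = 8/3 + Ce^(-3x)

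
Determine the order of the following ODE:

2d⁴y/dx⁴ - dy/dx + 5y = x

The order is 4 (highest derivative is of order 4).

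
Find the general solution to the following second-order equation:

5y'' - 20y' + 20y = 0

Characteristic equation: 5r² - 20r + 20 = 0
Divide by 5: r² - 4r + 4 = 0
Factored: (r - 2)² = 0
Repeated root: r = 2
General solution: y = (C₁ + C₂x)e^(2x)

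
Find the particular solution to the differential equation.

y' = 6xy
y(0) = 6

General solution: y = Ce^(3x²)
Applying IC y(0) = 6:
Particular solution: y = 6e^(3x²)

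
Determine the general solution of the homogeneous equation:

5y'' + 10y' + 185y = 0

Characteristic equation: 5r² + 10r + 185 = 0
Divide by 5: r² + 2r + 37 = 0
Roots: r = -1 ± 6i (complex conjugates)
General solution: y = e^(-x)(C₁cos(6x) + C₂sin(6x))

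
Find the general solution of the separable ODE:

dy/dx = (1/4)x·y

Separating variables and integrating:
ln|y| = x^2/8 + C

General solution: y = Ce^(x^2/8)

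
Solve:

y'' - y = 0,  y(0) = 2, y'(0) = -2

General solution: y = C₁e^x + C₂e^(-x)
Applying ICs: C₁ = 0, C₂ = 2
Particular solution: y = 2e^(-x)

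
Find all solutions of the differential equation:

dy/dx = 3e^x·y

Separating variables and integrating:
ln|y| = 3e^x + C

General solution: y = Ce^(3e^x)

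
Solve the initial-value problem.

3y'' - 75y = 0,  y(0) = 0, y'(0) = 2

General solution: y = C₁e^(5x) + C₂e^(-5x)
Applying ICs: C₁ = 1/5, C₂ = -1/5
Particular solution: y = (1/5)e^(5x) - (1/5)e^(-5x)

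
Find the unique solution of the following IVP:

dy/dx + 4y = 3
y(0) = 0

General solution: y = 3/4 + Ce^(-4x)
Applying y(0) = 0: C = 0 - 3/4 = -3/4
Particular solution: y = 3/4 - (3/4)e^(-4x)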